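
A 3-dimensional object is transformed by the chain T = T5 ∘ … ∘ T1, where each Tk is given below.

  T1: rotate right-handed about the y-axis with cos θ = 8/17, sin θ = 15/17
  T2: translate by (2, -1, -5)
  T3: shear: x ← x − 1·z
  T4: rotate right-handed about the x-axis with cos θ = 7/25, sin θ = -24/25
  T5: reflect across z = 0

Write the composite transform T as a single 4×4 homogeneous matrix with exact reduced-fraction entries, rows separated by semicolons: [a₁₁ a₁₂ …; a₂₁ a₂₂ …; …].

T = [23/17 0 7/17 7; -72/85 7/25 192/425 -127/25; 21/85 24/25 -56/425 11/25; 0 0 0 1]

T1 = [8/17 0 15/17 0; 0 1 0 0; -15/17 0 8/17 0; 0 0 0 1]
T2·T1 = [8/17 0 15/17 2; 0 1 0 -1; -15/17 0 8/17 -5; 0 0 0 1]
T3·…·T1 = [23/17 0 7/17 7; 0 1 0 -1; -15/17 0 8/17 -5; 0 0 0 1]
T4·…·T1 = [23/17 0 7/17 7; -72/85 7/25 192/425 -127/25; -21/85 -24/25 56/425 -11/25; 0 0 0 1]
T5·…·T1 = [23/17 0 7/17 7; -72/85 7/25 192/425 -127/25; 21/85 24/25 -56/425 11/25; 0 0 0 1]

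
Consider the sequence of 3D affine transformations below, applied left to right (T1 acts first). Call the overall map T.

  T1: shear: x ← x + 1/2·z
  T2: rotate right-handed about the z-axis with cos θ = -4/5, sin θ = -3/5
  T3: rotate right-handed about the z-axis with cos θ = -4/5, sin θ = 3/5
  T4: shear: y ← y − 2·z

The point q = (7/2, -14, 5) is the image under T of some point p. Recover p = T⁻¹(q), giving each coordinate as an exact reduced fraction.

p = (1, -4, 5)

T1 = [1 0 1/2 0; 0 1 0 0; 0 0 1 0; 0 0 0 1]
T2·T1 = [-4/5 3/5 -2/5 0; -3/5 -4/5 -3/10 0; 0 0 1 0; 0 0 0 1]
T3·…·T1 = [1 0 1/2 0; 0 1 0 0; 0 0 1 0; 0 0 0 1]
T4·…·T1 = [1 0 1/2 0; 0 1 -2 0; 0 0 1 0; 0 0 0 1]
det M = 1; M⁻¹ = [1 0 -1/2 0; 0 1 2 0; 0 0 1 0; 0 0 0 1]
M⁻¹ · (7/2, -14, 5)ᵀ = (1, -4, 5)ᵀ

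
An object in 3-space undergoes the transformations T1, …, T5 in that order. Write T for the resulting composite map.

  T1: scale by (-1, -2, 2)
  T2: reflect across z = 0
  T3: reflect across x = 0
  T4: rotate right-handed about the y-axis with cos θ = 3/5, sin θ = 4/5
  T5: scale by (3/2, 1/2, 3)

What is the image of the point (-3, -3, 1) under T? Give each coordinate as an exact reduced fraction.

T1 scale by (-1, -2, 2): (-3, -3, 1) → (3, 6, 2)
T2 reflect across z = 0: (3, 6, 2) → (3, 6, -2)
T3 reflect across x = 0: (3, 6, -2) → (-3, 6, -2)
T4 rotate right-handed about the y-axis with cos θ = 3/5, sin θ = 4/5: (-3, 6, -2) → (-17/5, 6, 6/5)
T5 scale by (3/2, 1/2, 3): (-17/5, 6, 6/5) → (-51/10, 3, 18/5)

T(p) = (-51/10, 3, 18/5)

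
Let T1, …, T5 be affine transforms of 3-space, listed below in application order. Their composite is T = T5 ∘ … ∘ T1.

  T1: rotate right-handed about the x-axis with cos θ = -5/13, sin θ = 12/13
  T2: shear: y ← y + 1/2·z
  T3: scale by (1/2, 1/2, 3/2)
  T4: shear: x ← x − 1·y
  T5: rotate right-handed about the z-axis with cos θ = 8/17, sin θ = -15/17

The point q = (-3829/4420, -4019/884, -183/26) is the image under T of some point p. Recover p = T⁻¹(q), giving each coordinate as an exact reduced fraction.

T1 = [1 0 0 0; 0 -5/13 -12/13 0; 0 12/13 -5/13 0; 0 0 0 1]
T2·T1 = [1 0 0 0; 0 1/13 -29/26 0; 0 12/13 -5/13 0; 0 0 0 1]
T3·…·T1 = [1/2 0 0 0; 0 1/26 -29/52 0; 0 18/13 -15/26 0; 0 0 0 1]
T4·…·T1 = [1/2 -1/26 29/52 0; 0 1/26 -29/52 0; 0 18/13 -15/26 0; 0 0 0 1]
T5·…·T1 = [4/17 7/442 -203/884 0; -15/34 23/442 -667/884 0; 0 18/13 -15/26 0; 0 0 0 1]
det M = 3/8; M⁻¹ = [46/17 -14/17 0 0; -150/221 -80/221 29/39 0; -360/221 -192/221 2/39 0; 0 0 0 1]
M⁻¹ · (-3829/4420, -4019/884, -183/26)ᵀ = (7/5, -3, 5)ᵀ

p = (7/5, -3, 5)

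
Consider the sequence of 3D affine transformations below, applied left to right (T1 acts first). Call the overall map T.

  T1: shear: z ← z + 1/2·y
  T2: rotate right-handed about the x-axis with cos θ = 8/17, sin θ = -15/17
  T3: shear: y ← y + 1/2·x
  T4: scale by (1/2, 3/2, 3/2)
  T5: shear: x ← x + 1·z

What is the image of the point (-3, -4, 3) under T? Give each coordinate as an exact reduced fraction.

T(p) = (9/2, -15/4, 6)

T1 shear: z ← z + 1/2·y: (-3, -4, 3) → (-3, -4, 1)
T2 rotate right-handed about the x-axis with cos θ = 8/17, sin θ = -15/17: (-3, -4, 1) → (-3, -1, 4)
T3 shear: y ← y + 1/2·x: (-3, -1, 4) → (-3, -5/2, 4)
T4 scale by (1/2, 3/2, 3/2): (-3, -5/2, 4) → (-3/2, -15/4, 6)
T5 shear: x ← x + 1·z: (-3/2, -15/4, 6) → (9/2, -15/4, 6)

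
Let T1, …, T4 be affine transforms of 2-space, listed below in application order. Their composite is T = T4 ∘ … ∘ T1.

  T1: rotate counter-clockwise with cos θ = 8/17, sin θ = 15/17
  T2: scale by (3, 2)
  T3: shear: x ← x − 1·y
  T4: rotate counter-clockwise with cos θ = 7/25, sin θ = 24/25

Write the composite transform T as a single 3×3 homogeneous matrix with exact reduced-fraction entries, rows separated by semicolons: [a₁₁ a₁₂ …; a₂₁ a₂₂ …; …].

T = [-762/425 -811/425 0; 66/425 -1352/425 0; 0 0 1]

T1 = [8/17 -15/17 0; 15/17 8/17 0; 0 0 1]
T2·T1 = [24/17 -45/17 0; 30/17 16/17 0; 0 0 1]
T3·…·T1 = [-6/17 -61/17 0; 30/17 16/17 0; 0 0 1]
T4·…·T1 = [-762/425 -811/425 0; 66/425 -1352/425 0; 0 0 1]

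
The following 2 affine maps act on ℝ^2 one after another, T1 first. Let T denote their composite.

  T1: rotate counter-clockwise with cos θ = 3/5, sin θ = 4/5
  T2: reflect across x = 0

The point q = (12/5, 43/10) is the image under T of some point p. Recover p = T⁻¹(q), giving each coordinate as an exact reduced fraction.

p = (2, 9/2)

T1 = [3/5 -4/5 0; 4/5 3/5 0; 0 0 1]
T2·T1 = [-3/5 4/5 0; 4/5 3/5 0; 0 0 1]
det M = -1; M⁻¹ = [-3/5 4/5 0; 4/5 3/5 0; 0 0 1]
M⁻¹ · (12/5, 43/10)ᵀ = (2, 9/2)ᵀ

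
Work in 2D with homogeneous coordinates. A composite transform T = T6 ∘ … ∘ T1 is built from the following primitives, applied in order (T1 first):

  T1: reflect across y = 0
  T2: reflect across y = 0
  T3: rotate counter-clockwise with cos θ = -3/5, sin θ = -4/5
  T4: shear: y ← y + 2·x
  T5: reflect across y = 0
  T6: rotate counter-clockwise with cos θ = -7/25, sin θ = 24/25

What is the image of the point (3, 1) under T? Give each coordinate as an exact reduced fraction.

T1 reflect across y = 0: (3, 1) → (3, -1)
T2 reflect across y = 0: (3, -1) → (3, 1)
T3 rotate counter-clockwise with cos θ = -3/5, sin θ = -4/5: (3, 1) → (-1, -3)
T4 shear: y ← y + 2·x: (-1, -3) → (-1, -5)
T5 reflect across y = 0: (-1, -5) → (-1, 5)
T6 rotate counter-clockwise with cos θ = -7/25, sin θ = 24/25: (-1, 5) → (-113/25, -59/25)

T(p) = (-113/25, -59/25)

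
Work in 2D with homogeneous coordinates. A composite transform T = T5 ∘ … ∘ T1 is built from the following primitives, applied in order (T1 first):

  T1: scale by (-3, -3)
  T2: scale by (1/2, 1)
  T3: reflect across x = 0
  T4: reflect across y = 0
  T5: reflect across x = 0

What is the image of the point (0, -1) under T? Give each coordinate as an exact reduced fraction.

T1 scale by (-3, -3): (0, -1) → (0, 3)
T2 scale by (1/2, 1): (0, 3) → (0, 3)
T3 reflect across x = 0: (0, 3) → (0, 3)
T4 reflect across y = 0: (0, 3) → (0, -3)
T5 reflect across x = 0: (0, -3) → (0, -3)

T(p) = (0, -3)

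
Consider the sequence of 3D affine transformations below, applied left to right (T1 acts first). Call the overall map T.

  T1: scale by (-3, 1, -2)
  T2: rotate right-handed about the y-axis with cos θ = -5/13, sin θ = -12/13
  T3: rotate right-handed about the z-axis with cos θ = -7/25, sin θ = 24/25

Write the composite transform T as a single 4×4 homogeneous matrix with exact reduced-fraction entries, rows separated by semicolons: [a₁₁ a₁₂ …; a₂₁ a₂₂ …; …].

T = [-21/65 -24/25 -168/325 0; 72/65 -7/25 576/325 0; -36/13 0 10/13 0; 0 0 0 1]

T1 = [-3 0 0 0; 0 1 0 0; 0 0 -2 0; 0 0 0 1]
T2·T1 = [15/13 0 24/13 0; 0 1 0 0; -36/13 0 10/13 0; 0 0 0 1]
T3·…·T1 = [-21/65 -24/25 -168/325 0; 72/65 -7/25 576/325 0; -36/13 0 10/13 0; 0 0 0 1]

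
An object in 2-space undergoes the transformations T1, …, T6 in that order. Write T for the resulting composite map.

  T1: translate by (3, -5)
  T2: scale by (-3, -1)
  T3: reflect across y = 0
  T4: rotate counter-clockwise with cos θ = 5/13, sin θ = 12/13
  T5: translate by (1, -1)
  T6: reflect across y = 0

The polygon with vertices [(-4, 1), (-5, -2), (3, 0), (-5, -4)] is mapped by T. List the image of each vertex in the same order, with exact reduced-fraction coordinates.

T1 translate by (3, -5): (-4, 1) → (-1, -4); (-5, -2) → (-2, -7); (3, 0) → (6, -5); (-5, -4) → (-2, -9)
T2 scale by (-3, -1): (-1, -4) → (3, 4); (-2, -7) → (6, 7); (6, -5) → (-18, 5); (-2, -9) → (6, 9)
T3 reflect across y = 0: (3, 4) → (3, -4); (6, 7) → (6, -7); (-18, 5) → (-18, -5); (6, 9) → (6, -9)
T4 rotate counter-clockwise with cos θ = 5/13, sin θ = 12/13: (3, -4) → (63/13, 16/13); (6, -7) → (114/13, 37/13); (-18, -5) → (-30/13, -241/13); (6, -9) → (138/13, 27/13)
T5 translate by (1, -1): (63/13, 16/13) → (76/13, 3/13); (114/13, 37/13) → (127/13, 24/13); (-30/13, -241/13) → (-17/13, -254/13); (138/13, 27/13) → (151/13, 14/13)
T6 reflect across y = 0: (76/13, 3/13) → (76/13, -3/13); (127/13, 24/13) → (127/13, -24/13); (-17/13, -254/13) → (-17/13, 254/13); (151/13, 14/13) → (151/13, -14/13)

image vertices: (76/13, -3/13), (127/13, -24/13), (-17/13, 254/13), (151/13, -14/13)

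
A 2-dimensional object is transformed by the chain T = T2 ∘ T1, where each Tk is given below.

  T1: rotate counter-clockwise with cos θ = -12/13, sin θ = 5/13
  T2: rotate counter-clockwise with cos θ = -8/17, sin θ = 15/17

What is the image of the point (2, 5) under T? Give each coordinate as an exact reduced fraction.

T1 rotate counter-clockwise with cos θ = -12/13, sin θ = 5/13: (2, 5) → (-49/13, -50/13)
T2 rotate counter-clockwise with cos θ = -8/17, sin θ = 15/17: (-49/13, -50/13) → (1142/221, -335/221)

T(p) = (1142/221, -335/221)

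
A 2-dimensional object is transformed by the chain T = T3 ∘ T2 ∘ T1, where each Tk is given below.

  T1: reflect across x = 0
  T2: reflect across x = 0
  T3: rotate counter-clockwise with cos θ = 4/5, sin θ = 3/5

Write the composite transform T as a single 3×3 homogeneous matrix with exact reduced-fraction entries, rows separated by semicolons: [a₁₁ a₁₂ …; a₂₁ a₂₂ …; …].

T1 = [-1 0 0; 0 1 0; 0 0 1]
T2·T1 = [1 0 0; 0 1 0; 0 0 1]
T3·…·T1 = [4/5 -3/5 0; 3/5 4/5 0; 0 0 1]

T = [4/5 -3/5 0; 3/5 4/5 0; 0 0 1]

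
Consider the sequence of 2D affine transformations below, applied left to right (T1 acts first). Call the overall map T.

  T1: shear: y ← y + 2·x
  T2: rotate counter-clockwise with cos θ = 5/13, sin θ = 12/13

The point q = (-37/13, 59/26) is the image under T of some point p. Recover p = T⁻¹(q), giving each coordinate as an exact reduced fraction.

p = (1, 3/2)

T1 = [1 0 0; 2 1 0; 0 0 1]
T2·T1 = [-19/13 -12/13 0; 22/13 5/13 0; 0 0 1]
det M = 1; M⁻¹ = [5/13 12/13 0; -22/13 -19/13 0; 0 0 1]
M⁻¹ · (-37/13, 59/26)ᵀ = (1, 3/2)ᵀ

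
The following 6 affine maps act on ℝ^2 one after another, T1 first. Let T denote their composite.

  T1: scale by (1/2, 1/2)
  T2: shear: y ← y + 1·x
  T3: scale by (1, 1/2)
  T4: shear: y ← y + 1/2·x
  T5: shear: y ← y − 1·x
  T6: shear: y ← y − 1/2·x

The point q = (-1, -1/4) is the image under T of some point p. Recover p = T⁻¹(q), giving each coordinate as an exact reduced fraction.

T1 = [1/2 0 0; 0 1/2 0; 0 0 1]
T2·T1 = [1/2 0 0; 1/2 1/2 0; 0 0 1]
T3·…·T1 = [1/2 0 0; 1/4 1/4 0; 0 0 1]
T4·…·T1 = [1/2 0 0; 1/2 1/4 0; 0 0 1]
T5·…·T1 = [1/2 0 0; 0 1/4 0; 0 0 1]
T6·…·T1 = [1/2 0 0; -1/4 1/4 0; 0 0 1]
det M = 1/8; M⁻¹ = [2 0 0; 2 4 0; 0 0 1]
M⁻¹ · (-1, -1/4)ᵀ = (-2, -3)ᵀ

p = (-2, -3)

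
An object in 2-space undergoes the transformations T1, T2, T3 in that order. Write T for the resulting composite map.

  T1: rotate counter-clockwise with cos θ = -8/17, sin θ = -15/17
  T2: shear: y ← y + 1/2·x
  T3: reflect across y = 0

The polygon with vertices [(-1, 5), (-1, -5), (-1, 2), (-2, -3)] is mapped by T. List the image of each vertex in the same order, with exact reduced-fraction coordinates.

T1 rotate counter-clockwise with cos θ = -8/17, sin θ = -15/17: (-1, 5) → (83/17, -25/17); (-1, -5) → (-67/17, 55/17); (-1, 2) → (38/17, -1/17); (-2, -3) → (-29/17, 54/17)
T2 shear: y ← y + 1/2·x: (83/17, -25/17) → (83/17, 33/34); (-67/17, 55/17) → (-67/17, 43/34); (38/17, -1/17) → (38/17, 18/17); (-29/17, 54/17) → (-29/17, 79/34)
T3 reflect across y = 0: (83/17, 33/34) → (83/17, -33/34); (-67/17, 43/34) → (-67/17, -43/34); (38/17, 18/17) → (38/17, -18/17); (-29/17, 79/34) → (-29/17, -79/34)

image vertices: (83/17, -33/34), (-67/17, -43/34), (38/17, -18/17), (-29/17, -79/34)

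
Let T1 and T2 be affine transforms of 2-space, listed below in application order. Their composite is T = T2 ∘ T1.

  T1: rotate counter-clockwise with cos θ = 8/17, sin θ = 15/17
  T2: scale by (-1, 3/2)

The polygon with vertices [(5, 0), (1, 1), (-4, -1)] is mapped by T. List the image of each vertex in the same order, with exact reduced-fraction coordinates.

T1 rotate counter-clockwise with cos θ = 8/17, sin θ = 15/17: (5, 0) → (40/17, 75/17); (1, 1) → (-7/17, 23/17); (-4, -1) → (-1, -4)
T2 scale by (-1, 3/2): (40/17, 75/17) → (-40/17, 225/34); (-7/17, 23/17) → (7/17, 69/34); (-1, -4) → (1, -6)

image vertices: (-40/17, 225/34), (7/17, 69/34), (1, -6)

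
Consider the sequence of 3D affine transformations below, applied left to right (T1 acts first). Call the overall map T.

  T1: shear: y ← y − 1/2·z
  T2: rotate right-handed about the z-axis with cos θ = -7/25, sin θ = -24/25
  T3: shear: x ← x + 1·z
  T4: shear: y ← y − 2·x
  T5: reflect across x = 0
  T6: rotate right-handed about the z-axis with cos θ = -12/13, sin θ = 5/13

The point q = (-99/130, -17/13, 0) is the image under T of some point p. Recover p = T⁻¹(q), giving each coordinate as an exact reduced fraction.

p = (-1, -1/2, 0)

T1 = [1 0 0 0; 0 1 -1/2 0; 0 0 1 0; 0 0 0 1]
T2·T1 = [-7/25 24/25 -12/25 0; -24/25 -7/25 7/50 0; 0 0 1 0; 0 0 0 1]
T3·…·T1 = [-7/25 24/25 13/25 0; -24/25 -7/25 7/50 0; 0 0 1 0; 0 0 0 1]
T4·…·T1 = [-7/25 24/25 13/25 0; -2/5 -11/5 -9/10 0; 0 0 1 0; 0 0 0 1]
T5·…·T1 = [7/25 -24/25 -13/25 0; -2/5 -11/5 -9/10 0; 0 0 1 0; 0 0 0 1]
T6·…·T1 = [-34/325 563/325 537/650 0; 31/65 108/65 41/65 0; 0 0 1 0; 0 0 0 1]
det M = -1; M⁻¹ = [-108/65 563/325 7/25 0; 31/65 34/325 -23/50 0; 0 0 1 0; 0 0 0 1]
M⁻¹ · (-99/130, -17/13, 0)ᵀ = (-1, -1/2, 0)ᵀ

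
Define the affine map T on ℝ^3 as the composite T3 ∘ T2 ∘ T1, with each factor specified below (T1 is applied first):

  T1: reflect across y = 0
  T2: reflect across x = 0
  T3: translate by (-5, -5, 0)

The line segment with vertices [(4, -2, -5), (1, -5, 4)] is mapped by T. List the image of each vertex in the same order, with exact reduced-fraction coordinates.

T1 reflect across y = 0: (4, -2, -5) → (4, 2, -5); (1, -5, 4) → (1, 5, 4)
T2 reflect across x = 0: (4, 2, -5) → (-4, 2, -5); (1, 5, 4) → (-1, 5, 4)
T3 translate by (-5, -5, 0): (-4, 2, -5) → (-9, -3, -5); (-1, 5, 4) → (-6, 0, 4)

image vertices: (-9, -3, -5), (-6, 0, 4)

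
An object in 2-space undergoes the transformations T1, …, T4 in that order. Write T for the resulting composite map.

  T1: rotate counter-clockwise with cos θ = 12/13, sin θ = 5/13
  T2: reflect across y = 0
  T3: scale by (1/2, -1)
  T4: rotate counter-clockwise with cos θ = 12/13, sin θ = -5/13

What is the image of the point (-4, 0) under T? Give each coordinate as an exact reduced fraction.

T1 rotate counter-clockwise with cos θ = 12/13, sin θ = 5/13: (-4, 0) → (-48/13, -20/13)
T2 reflect across y = 0: (-48/13, -20/13) → (-48/13, 20/13)
T3 scale by (1/2, -1): (-48/13, 20/13) → (-24/13, -20/13)
T4 rotate counter-clockwise with cos θ = 12/13, sin θ = -5/13: (-24/13, -20/13) → (-388/169, -120/169)

T(p) = (-388/169, -120/169)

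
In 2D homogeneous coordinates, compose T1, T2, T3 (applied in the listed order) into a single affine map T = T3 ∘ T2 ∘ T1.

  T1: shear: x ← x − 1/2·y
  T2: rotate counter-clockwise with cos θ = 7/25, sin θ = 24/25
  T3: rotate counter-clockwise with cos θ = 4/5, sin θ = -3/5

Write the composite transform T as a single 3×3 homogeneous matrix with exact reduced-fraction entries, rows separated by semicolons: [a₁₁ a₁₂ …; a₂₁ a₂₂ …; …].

T1 = [1 -1/2 0; 0 1 0; 0 0 1]
T2·T1 = [7/25 -11/10 0; 24/25 -1/5 0; 0 0 1]
T3·…·T1 = [4/5 -1 0; 3/5 1/2 0; 0 0 1]

T = [4/5 -1 0; 3/5 1/2 0; 0 0 1]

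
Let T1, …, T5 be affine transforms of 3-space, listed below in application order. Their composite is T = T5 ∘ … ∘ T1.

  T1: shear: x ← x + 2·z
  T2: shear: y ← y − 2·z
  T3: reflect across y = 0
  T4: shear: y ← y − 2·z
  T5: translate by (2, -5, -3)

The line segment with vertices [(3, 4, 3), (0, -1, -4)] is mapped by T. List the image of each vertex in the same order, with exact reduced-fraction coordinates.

T1 shear: x ← x + 2·z: (3, 4, 3) → (9, 4, 3); (0, -1, -4) → (-8, -1, -4)
T2 shear: y ← y − 2·z: (9, 4, 3) → (9, -2, 3); (-8, -1, -4) → (-8, 7, -4)
T3 reflect across y = 0: (9, -2, 3) → (9, 2, 3); (-8, 7, -4) → (-8, -7, -4)
T4 shear: y ← y − 2·z: (9, 2, 3) → (9, -4, 3); (-8, -7, -4) → (-8, 1, -4)
T5 translate by (2, -5, -3): (9, -4, 3) → (11, -9, 0); (-8, 1, -4) → (-6, -4, -7)

image vertices: (11, -9, 0), (-6, -4, -7)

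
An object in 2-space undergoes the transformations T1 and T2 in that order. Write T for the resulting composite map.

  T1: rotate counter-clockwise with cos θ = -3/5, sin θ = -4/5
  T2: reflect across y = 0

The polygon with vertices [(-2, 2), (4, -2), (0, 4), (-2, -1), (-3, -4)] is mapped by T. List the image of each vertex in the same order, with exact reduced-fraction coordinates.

T1 rotate counter-clockwise with cos θ = -3/5, sin θ = -4/5: (-2, 2) → (14/5, 2/5); (4, -2) → (-4, -2); (0, 4) → (16/5, -12/5); (-2, -1) → (2/5, 11/5); (-3, -4) → (-7/5, 24/5)
T2 reflect across y = 0: (14/5, 2/5) → (14/5, -2/5); (-4, -2) → (-4, 2); (16/5, -12/5) → (16/5, 12/5); (2/5, 11/5) → (2/5, -11/5); (-7/5, 24/5) → (-7/5, -24/5)

image vertices: (14/5, -2/5), (-4, 2), (16/5, 12/5), (2/5, -11/5), (-7/5, -24/5)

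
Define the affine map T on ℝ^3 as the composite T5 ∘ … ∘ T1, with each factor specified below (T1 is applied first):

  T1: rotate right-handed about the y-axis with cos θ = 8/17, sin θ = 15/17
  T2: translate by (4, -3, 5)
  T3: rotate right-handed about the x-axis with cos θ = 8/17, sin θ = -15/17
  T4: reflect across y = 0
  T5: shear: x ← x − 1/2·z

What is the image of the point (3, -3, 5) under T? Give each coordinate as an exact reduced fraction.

T(p) = (1754/289, -384/289, 2170/289)

T1 rotate right-handed about the y-axis with cos θ = 8/17, sin θ = 15/17: (3, -3, 5) → (99/17, -3, -5/17)
T2 translate by (4, -3, 5): (99/17, -3, -5/17) → (167/17, -6, 80/17)
T3 rotate right-handed about the x-axis with cos θ = 8/17, sin θ = -15/17: (167/17, -6, 80/17) → (167/17, 384/289, 2170/289)
T4 reflect across y = 0: (167/17, 384/289, 2170/289) → (167/17, -384/289, 2170/289)
T5 shear: x ← x − 1/2·z: (167/17, -384/289, 2170/289) → (1754/289, -384/289, 2170/289)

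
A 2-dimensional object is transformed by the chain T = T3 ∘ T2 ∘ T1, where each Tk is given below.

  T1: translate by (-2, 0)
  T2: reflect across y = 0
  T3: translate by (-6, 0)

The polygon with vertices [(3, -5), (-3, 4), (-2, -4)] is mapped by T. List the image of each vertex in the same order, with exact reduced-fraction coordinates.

image vertices: (-5, 5), (-11, -4), (-10, 4)

T1 translate by (-2, 0): (3, -5) → (1, -5); (-3, 4) → (-5, 4); (-2, -4) → (-4, -4)
T2 reflect across y = 0: (1, -5) → (1, 5); (-5, 4) → (-5, -4); (-4, -4) → (-4, 4)
T3 translate by (-6, 0): (1, 5) → (-5, 5); (-5, -4) → (-11, -4); (-4, 4) → (-10, 4)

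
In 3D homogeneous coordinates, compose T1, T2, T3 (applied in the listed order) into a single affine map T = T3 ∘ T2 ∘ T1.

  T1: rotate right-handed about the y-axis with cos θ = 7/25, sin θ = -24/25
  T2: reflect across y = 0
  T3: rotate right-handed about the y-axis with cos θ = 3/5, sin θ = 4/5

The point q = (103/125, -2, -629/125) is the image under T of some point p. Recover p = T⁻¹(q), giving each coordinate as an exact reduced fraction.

p = (-1, 2, -5)

T1 = [7/25 0 -24/25 0; 0 1 0 0; 24/25 0 7/25 0; 0 0 0 1]
T2·T1 = [7/25 0 -24/25 0; 0 -1 0 0; 24/25 0 7/25 0; 0 0 0 1]
T3·…·T1 = [117/125 0 -44/125 0; 0 -1 0 0; 44/125 0 117/125 0; 0 0 0 1]
det M = -1; M⁻¹ = [117/125 0 44/125 0; 0 -1 0 0; -44/125 0 117/125 0; 0 0 0 1]
M⁻¹ · (103/125, -2, -629/125)ᵀ = (-1, 2, -5)ᵀ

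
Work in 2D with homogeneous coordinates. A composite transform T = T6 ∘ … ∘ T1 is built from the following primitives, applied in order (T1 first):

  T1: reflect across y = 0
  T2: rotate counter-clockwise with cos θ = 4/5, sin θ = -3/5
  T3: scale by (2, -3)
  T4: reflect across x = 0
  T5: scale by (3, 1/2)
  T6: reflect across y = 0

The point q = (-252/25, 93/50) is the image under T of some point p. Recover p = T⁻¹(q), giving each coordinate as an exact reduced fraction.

p = (3/5, -2)

T1 = [1 0 0; 0 -1 0; 0 0 1]
T2·T1 = [4/5 -3/5 0; -3/5 -4/5 0; 0 0 1]
T3·…·T1 = [8/5 -6/5 0; 9/5 12/5 0; 0 0 1]
T4·…·T1 = [-8/5 6/5 0; 9/5 12/5 0; 0 0 1]
T5·…·T1 = [-24/5 18/5 0; 9/10 6/5 0; 0 0 1]
T6·…·T1 = [-24/5 18/5 0; -9/10 -6/5 0; 0 0 1]
det M = 9; M⁻¹ = [-2/15 -2/5 0; 1/10 -8/15 0; 0 0 1]
M⁻¹ · (-252/25, 93/50)ᵀ = (3/5, -2)ᵀ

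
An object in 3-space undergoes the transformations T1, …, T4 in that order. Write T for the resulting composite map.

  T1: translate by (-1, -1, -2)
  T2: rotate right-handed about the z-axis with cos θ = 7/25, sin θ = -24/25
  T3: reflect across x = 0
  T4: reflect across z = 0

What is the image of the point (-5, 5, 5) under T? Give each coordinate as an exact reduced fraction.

T(p) = (-54/25, 172/25, -3)

T1 translate by (-1, -1, -2): (-5, 5, 5) → (-6, 4, 3)
T2 rotate right-handed about the z-axis with cos θ = 7/25, sin θ = -24/25: (-6, 4, 3) → (54/25, 172/25, 3)
T3 reflect across x = 0: (54/25, 172/25, 3) → (-54/25, 172/25, 3)
T4 reflect across z = 0: (-54/25, 172/25, 3) → (-54/25, 172/25, -3)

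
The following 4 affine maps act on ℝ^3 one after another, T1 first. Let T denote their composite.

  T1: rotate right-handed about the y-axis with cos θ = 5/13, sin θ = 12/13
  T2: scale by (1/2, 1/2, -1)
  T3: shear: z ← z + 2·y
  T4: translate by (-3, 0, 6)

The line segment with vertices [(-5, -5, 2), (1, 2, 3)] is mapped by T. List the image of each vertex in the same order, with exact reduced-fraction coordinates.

T1 rotate right-handed about the y-axis with cos θ = 5/13, sin θ = 12/13: (-5, -5, 2) → (-1/13, -5, 70/13); (1, 2, 3) → (41/13, 2, 3/13)
T2 scale by (1/2, 1/2, -1): (-1/13, -5, 70/13) → (-1/26, -5/2, -70/13); (41/13, 2, 3/13) → (41/26, 1, -3/13)
T3 shear: z ← z + 2·y: (-1/26, -5/2, -70/13) → (-1/26, -5/2, -135/13); (41/26, 1, -3/13) → (41/26, 1, 23/13)
T4 translate by (-3, 0, 6): (-1/26, -5/2, -135/13) → (-79/26, -5/2, -57/13); (41/26, 1, 23/13) → (-37/26, 1, 101/13)

image vertices: (-79/26, -5/2, -57/13), (-37/26, 1, 101/13)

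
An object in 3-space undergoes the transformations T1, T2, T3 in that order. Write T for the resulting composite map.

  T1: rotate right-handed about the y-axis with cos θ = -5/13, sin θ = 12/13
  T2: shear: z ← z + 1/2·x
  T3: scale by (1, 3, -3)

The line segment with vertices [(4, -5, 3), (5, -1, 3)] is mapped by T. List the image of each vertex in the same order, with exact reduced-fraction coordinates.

image vertices: (16/13, -15, 165/13), (11/13, -3, 417/26)

T1 rotate right-handed about the y-axis with cos θ = -5/13, sin θ = 12/13: (4, -5, 3) → (16/13, -5, -63/13); (5, -1, 3) → (11/13, -1, -75/13)
T2 shear: z ← z + 1/2·x: (16/13, -5, -63/13) → (16/13, -5, -55/13); (11/13, -1, -75/13) → (11/13, -1, -139/26)
T3 scale by (1, 3, -3): (16/13, -5, -55/13) → (16/13, -15, 165/13); (11/13, -1, -139/26) → (11/13, -3, 417/26)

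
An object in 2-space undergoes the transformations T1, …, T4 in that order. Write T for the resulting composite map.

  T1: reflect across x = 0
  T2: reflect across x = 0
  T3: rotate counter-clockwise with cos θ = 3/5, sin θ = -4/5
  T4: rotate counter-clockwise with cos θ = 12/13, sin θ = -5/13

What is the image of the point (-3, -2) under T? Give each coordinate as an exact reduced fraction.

T(p) = (-174/65, 157/65)

T1 reflect across x = 0: (-3, -2) → (3, -2)
T2 reflect across x = 0: (3, -2) → (-3, -2)
T3 rotate counter-clockwise with cos θ = 3/5, sin θ = -4/5: (-3, -2) → (-17/5, 6/5)
T4 rotate counter-clockwise with cos θ = 12/13, sin θ = -5/13: (-17/5, 6/5) → (-174/65, 157/65)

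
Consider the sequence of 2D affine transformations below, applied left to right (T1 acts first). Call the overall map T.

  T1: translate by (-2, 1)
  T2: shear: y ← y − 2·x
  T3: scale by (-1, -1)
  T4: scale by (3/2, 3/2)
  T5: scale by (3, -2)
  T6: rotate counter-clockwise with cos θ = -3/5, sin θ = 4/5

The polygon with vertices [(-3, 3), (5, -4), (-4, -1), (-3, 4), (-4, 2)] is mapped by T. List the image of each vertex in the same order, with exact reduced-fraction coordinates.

image vertices: (-471/10, -36/5), (297/10, 27/5), (-45, 0), (-99/2, -9), (-261/5, -27/5)

T1 translate by (-2, 1): (-3, 3) → (-5, 4); (5, -4) → (3, -3); (-4, -1) → (-6, 0); (-3, 4) → (-5, 5); (-4, 2) → (-6, 3)
T2 shear: y ← y − 2·x: (-5, 4) → (-5, 14); (3, -3) → (3, -9); (-6, 0) → (-6, 12); (-5, 5) → (-5, 15); (-6, 3) → (-6, 15)
T3 scale by (-1, -1): (-5, 14) → (5, -14); (3, -9) → (-3, 9); (-6, 12) → (6, -12); (-5, 15) → (5, -15); (-6, 15) → (6, -15)
T4 scale by (3/2, 3/2): (5, -14) → (15/2, -21); (-3, 9) → (-9/2, 27/2); (6, -12) → (9, -18); (5, -15) → (15/2, -45/2); (6, -15) → (9, -45/2)
T5 scale by (3, -2): (15/2, -21) → (45/2, 42); (-9/2, 27/2) → (-27/2, -27); (9, -18) → (27, 36); (15/2, -45/2) → (45/2, 45); (9, -45/2) → (27, 45)
T6 rotate counter-clockwise with cos θ = -3/5, sin θ = 4/5: (45/2, 42) → (-471/10, -36/5); (-27/2, -27) → (297/10, 27/5); (27, 36) → (-45, 0); (45/2, 45) → (-99/2, -9); (27, 45) → (-261/5, -27/5)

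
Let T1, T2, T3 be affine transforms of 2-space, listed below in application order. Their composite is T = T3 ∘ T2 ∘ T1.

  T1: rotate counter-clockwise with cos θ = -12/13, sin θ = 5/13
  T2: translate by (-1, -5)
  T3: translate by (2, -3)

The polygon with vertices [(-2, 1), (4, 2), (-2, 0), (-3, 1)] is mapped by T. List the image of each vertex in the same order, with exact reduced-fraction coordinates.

image vertices: (32/13, -126/13), (-45/13, -108/13), (37/13, -114/13), (44/13, -131/13)

T1 rotate counter-clockwise with cos θ = -12/13, sin θ = 5/13: (-2, 1) → (19/13, -22/13); (4, 2) → (-58/13, -4/13); (-2, 0) → (24/13, -10/13); (-3, 1) → (31/13, -27/13)
T2 translate by (-1, -5): (19/13, -22/13) → (6/13, -87/13); (-58/13, -4/13) → (-71/13, -69/13); (24/13, -10/13) → (11/13, -75/13); (31/13, -27/13) → (18/13, -92/13)
T3 translate by (2, -3): (6/13, -87/13) → (32/13, -126/13); (-71/13, -69/13) → (-45/13, -108/13); (11/13, -75/13) → (37/13, -114/13); (18/13, -92/13) → (44/13, -131/13)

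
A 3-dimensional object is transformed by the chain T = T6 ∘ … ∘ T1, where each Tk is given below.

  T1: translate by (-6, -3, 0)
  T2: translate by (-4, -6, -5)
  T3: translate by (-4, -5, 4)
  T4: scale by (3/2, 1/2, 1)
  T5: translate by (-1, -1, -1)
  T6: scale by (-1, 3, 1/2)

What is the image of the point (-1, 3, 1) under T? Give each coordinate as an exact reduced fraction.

T(p) = (47/2, -39/2, -1/2)

T1 translate by (-6, -3, 0): (-1, 3, 1) → (-7, 0, 1)
T2 translate by (-4, -6, -5): (-7, 0, 1) → (-11, -6, -4)
T3 translate by (-4, -5, 4): (-11, -6, -4) → (-15, -11, 0)
T4 scale by (3/2, 1/2, 1): (-15, -11, 0) → (-45/2, -11/2, 0)
T5 translate by (-1, -1, -1): (-45/2, -11/2, 0) → (-47/2, -13/2, -1)
T6 scale by (-1, 3, 1/2): (-47/2, -13/2, -1) → (47/2, -39/2, -1/2)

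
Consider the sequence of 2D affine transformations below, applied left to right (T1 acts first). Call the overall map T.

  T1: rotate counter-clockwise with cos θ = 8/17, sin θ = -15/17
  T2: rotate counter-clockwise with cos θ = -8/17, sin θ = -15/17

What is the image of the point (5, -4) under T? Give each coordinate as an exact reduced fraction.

T(p) = (-5, 4)

T1 rotate counter-clockwise with cos θ = 8/17, sin θ = -15/17: (5, -4) → (-20/17, -107/17)
T2 rotate counter-clockwise with cos θ = -8/17, sin θ = -15/17: (-20/17, -107/17) → (-5, 4)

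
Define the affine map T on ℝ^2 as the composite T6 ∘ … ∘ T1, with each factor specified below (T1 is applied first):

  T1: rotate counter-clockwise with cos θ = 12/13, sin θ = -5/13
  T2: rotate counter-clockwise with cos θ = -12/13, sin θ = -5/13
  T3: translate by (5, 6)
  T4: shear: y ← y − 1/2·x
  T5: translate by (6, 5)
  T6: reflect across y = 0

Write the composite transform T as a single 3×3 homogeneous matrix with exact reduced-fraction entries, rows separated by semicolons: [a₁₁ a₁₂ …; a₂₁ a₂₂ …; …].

T = [-1 0 11; -1/2 1 -17/2; 0 0 1]

T1 = [12/13 5/13 0; -5/13 12/13 0; 0 0 1]
T2·T1 = [-1 0 0; 0 -1 0; 0 0 1]
T3·…·T1 = [-1 0 5; 0 -1 6; 0 0 1]
T4·…·T1 = [-1 0 5; 1/2 -1 7/2; 0 0 1]
T5·…·T1 = [-1 0 11; 1/2 -1 17/2; 0 0 1]
T6·…·T1 = [-1 0 11; -1/2 1 -17/2; 0 0 1]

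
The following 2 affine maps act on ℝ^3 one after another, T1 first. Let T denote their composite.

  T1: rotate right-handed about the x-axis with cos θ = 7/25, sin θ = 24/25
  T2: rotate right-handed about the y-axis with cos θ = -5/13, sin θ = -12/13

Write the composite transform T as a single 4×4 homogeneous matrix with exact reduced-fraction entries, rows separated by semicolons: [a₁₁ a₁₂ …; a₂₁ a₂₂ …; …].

T = [-5/13 -288/325 -84/325 0; 0 7/25 -24/25 0; 12/13 -24/65 -7/65 0; 0 0 0 1]

T1 = [1 0 0 0; 0 7/25 -24/25 0; 0 24/25 7/25 0; 0 0 0 1]
T2·T1 = [-5/13 -288/325 -84/325 0; 0 7/25 -24/25 0; 12/13 -24/65 -7/65 0; 0 0 0 1]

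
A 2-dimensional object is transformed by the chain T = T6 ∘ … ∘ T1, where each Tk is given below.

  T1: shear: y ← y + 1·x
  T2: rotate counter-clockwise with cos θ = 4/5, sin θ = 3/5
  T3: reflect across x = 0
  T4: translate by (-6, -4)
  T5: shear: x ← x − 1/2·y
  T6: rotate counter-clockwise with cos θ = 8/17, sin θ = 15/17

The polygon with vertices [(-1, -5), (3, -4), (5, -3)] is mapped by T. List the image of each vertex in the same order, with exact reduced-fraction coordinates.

T1 shear: y ← y + 1·x: (-1, -5) → (-1, -6); (3, -4) → (3, -1); (5, -3) → (5, 2)
T2 rotate counter-clockwise with cos θ = 4/5, sin θ = 3/5: (-1, -6) → (14/5, -27/5); (3, -1) → (3, 1); (5, 2) → (14/5, 23/5)
T3 reflect across x = 0: (14/5, -27/5) → (-14/5, -27/5); (3, 1) → (-3, 1); (14/5, 23/5) → (-14/5, 23/5)
T4 translate by (-6, -4): (-14/5, -27/5) → (-44/5, -47/5); (-3, 1) → (-9, -3); (-14/5, 23/5) → (-44/5, 3/5)
T5 shear: x ← x − 1/2·y: (-44/5, -47/5) → (-41/10, -47/5); (-9, -3) → (-15/2, -3); (-44/5, 3/5) → (-91/10, 3/5)
T6 rotate counter-clockwise with cos θ = 8/17, sin θ = 15/17: (-41/10, -47/5) → (541/85, -1367/170); (-15/2, -3) → (-15/17, -273/34); (-91/10, 3/5) → (-409/85, -1317/170)

image vertices: (541/85, -1367/170), (-15/17, -273/34), (-409/85, -1317/170)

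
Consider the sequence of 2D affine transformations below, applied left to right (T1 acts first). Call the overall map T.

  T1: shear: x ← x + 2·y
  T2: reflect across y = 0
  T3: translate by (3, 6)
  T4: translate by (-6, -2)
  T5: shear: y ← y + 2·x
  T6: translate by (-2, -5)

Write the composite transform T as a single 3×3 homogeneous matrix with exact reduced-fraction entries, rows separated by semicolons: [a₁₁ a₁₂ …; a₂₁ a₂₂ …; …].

T1 = [1 2 0; 0 1 0; 0 0 1]
T2·T1 = [1 2 0; 0 -1 0; 0 0 1]
T3·…·T1 = [1 2 3; 0 -1 6; 0 0 1]
T4·…·T1 = [1 2 -3; 0 -1 4; 0 0 1]
T5·…·T1 = [1 2 -3; 2 3 -2; 0 0 1]
T6·…·T1 = [1 2 -5; 2 3 -7; 0 0 1]

T = [1 2 -5; 2 3 -7; 0 0 1]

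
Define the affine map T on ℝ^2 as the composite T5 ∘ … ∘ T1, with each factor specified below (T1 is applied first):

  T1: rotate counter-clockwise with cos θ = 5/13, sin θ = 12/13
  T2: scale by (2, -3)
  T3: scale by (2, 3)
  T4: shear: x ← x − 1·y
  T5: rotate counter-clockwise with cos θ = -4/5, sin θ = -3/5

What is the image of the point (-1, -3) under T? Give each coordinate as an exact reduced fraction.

T(p) = (241/13, -123/13)

T1 rotate counter-clockwise with cos θ = 5/13, sin θ = 12/13: (-1, -3) → (31/13, -27/13)
T2 scale by (2, -3): (31/13, -27/13) → (62/13, 81/13)
T3 scale by (2, 3): (62/13, 81/13) → (124/13, 243/13)
T4 shear: x ← x − 1·y: (124/13, 243/13) → (-119/13, 243/13)
T5 rotate counter-clockwise with cos θ = -4/5, sin θ = -3/5: (-119/13, 243/13) → (241/13, -123/13)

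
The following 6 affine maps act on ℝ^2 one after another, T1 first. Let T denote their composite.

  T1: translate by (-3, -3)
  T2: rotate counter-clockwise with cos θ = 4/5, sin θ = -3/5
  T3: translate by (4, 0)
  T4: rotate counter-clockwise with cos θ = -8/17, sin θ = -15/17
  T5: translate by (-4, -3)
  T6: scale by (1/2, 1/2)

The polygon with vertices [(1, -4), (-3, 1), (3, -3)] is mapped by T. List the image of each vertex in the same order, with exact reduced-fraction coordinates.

T1 translate by (-3, -3): (1, -4) → (-2, -7); (-3, 1) → (-6, -2); (3, -3) → (0, -6)
T2 rotate counter-clockwise with cos θ = 4/5, sin θ = -3/5: (-2, -7) → (-29/5, -22/5); (-6, -2) → (-6, 2); (0, -6) → (-18/5, -24/5)
T3 translate by (4, 0): (-29/5, -22/5) → (-9/5, -22/5); (-6, 2) → (-2, 2); (-18/5, -24/5) → (2/5, -24/5)
T4 rotate counter-clockwise with cos θ = -8/17, sin θ = -15/17: (-9/5, -22/5) → (-258/85, 311/85); (-2, 2) → (46/17, 14/17); (2/5, -24/5) → (-376/85, 162/85)
T5 translate by (-4, -3): (-258/85, 311/85) → (-598/85, 56/85); (46/17, 14/17) → (-22/17, -37/17); (-376/85, 162/85) → (-716/85, -93/85)
T6 scale by (1/2, 1/2): (-598/85, 56/85) → (-299/85, 28/85); (-22/17, -37/17) → (-11/17, -37/34); (-716/85, -93/85) → (-358/85, -93/170)

image vertices: (-299/85, 28/85), (-11/17, -37/34), (-358/85, -93/170)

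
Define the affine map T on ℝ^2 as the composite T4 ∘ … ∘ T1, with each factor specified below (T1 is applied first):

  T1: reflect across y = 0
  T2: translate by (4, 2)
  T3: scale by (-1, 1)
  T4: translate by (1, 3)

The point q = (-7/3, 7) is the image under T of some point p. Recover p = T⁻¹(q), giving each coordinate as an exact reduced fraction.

p = (-2/3, -2)

T1 = [1 0 0; 0 -1 0; 0 0 1]
T2·T1 = [1 0 4; 0 -1 2; 0 0 1]
T3·…·T1 = [-1 0 -4; 0 -1 2; 0 0 1]
T4·…·T1 = [-1 0 -3; 0 -1 5; 0 0 1]
det M = 1; M⁻¹ = [-1 0 -3; 0 -1 5; 0 0 1]
M⁻¹ · (-7/3, 7)ᵀ = (-2/3, -2)ᵀ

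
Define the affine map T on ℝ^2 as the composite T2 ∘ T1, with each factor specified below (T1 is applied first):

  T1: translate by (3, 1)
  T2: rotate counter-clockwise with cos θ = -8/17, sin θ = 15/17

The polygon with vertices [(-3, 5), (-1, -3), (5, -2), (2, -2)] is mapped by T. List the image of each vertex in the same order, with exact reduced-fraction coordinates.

image vertices: (-90/17, -48/17), (14/17, 46/17), (-49/17, 128/17), (-25/17, 83/17)

T1 translate by (3, 1): (-3, 5) → (0, 6); (-1, -3) → (2, -2); (5, -2) → (8, -1); (2, -2) → (5, -1)
T2 rotate counter-clockwise with cos θ = -8/17, sin θ = 15/17: (0, 6) → (-90/17, -48/17); (2, -2) → (14/17, 46/17); (8, -1) → (-49/17, 128/17); (5, -1) → (-25/17, 83/17)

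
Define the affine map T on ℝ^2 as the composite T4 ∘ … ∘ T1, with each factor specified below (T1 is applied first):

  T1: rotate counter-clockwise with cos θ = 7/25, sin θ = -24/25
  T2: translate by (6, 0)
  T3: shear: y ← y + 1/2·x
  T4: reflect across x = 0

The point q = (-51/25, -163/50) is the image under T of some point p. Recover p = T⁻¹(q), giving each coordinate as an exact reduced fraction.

p = (3, -5)

T1 = [7/25 24/25 0; -24/25 7/25 0; 0 0 1]
T2·T1 = [7/25 24/25 6; -24/25 7/25 0; 0 0 1]
T3·…·T1 = [7/25 24/25 6; -41/50 19/25 3; 0 0 1]
T4·…·T1 = [-7/25 -24/25 -6; -41/50 19/25 3; 0 0 1]
det M = -1; M⁻¹ = [-19/25 -24/25 -42/25; -41/50 7/25 -144/25; 0 0 1]
M⁻¹ · (-51/25, -163/50)ᵀ = (3, -5)ᵀ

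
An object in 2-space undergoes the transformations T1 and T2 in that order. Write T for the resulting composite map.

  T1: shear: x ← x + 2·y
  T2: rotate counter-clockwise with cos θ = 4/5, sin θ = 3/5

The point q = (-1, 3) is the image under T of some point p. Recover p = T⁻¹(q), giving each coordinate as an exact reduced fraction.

p = (-5, 3)

T1 = [1 2 0; 0 1 0; 0 0 1]
T2·T1 = [4/5 1 0; 3/5 2 0; 0 0 1]
det M = 1; M⁻¹ = [2 -1 0; -3/5 4/5 0; 0 0 1]
M⁻¹ · (-1, 3)ᵀ = (-5, 3)ᵀ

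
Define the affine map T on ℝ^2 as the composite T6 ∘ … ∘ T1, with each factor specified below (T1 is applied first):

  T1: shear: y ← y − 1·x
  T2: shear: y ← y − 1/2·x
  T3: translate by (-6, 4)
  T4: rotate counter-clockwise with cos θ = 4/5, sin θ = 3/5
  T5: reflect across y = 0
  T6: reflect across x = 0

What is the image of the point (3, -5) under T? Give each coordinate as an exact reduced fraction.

T1 shear: y ← y − 1·x: (3, -5) → (3, -8)
T2 shear: y ← y − 1/2·x: (3, -8) → (3, -19/2)
T3 translate by (-6, 4): (3, -19/2) → (-3, -11/2)
T4 rotate counter-clockwise with cos θ = 4/5, sin θ = 3/5: (-3, -11/2) → (9/10, -31/5)
T5 reflect across y = 0: (9/10, -31/5) → (9/10, 31/5)
T6 reflect across x = 0: (9/10, 31/5) → (-9/10, 31/5)

T(p) = (-9/10, 31/5)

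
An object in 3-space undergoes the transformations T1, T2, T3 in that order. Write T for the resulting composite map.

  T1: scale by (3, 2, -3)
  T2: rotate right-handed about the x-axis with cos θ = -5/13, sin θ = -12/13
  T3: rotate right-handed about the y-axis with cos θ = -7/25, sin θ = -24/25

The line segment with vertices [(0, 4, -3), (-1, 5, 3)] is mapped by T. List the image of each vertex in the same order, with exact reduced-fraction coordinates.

image vertices: (3384/325, 68/13, 987/325), (2073/325, -158/13, -411/325)

T1 scale by (3, 2, -3): (0, 4, -3) → (0, 8, 9); (-1, 5, 3) → (-3, 10, -9)
T2 rotate right-handed about the x-axis with cos θ = -5/13, sin θ = -12/13: (0, 8, 9) → (0, 68/13, -141/13); (-3, 10, -9) → (-3, -158/13, -75/13)
T3 rotate right-handed about the y-axis with cos θ = -7/25, sin θ = -24/25: (0, 68/13, -141/13) → (3384/325, 68/13, 987/325); (-3, -158/13, -75/13) → (2073/325, -158/13, -411/325)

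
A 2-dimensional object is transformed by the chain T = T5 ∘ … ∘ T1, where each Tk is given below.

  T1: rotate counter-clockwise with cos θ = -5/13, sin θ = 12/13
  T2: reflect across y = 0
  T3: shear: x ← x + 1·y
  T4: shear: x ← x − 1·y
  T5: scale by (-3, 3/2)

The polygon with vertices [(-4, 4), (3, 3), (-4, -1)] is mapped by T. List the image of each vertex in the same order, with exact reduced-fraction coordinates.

T1 rotate counter-clockwise with cos θ = -5/13, sin θ = 12/13: (-4, 4) → (-28/13, -68/13); (3, 3) → (-51/13, 21/13); (-4, -1) → (32/13, -43/13)
T2 reflect across y = 0: (-28/13, -68/13) → (-28/13, 68/13); (-51/13, 21/13) → (-51/13, -21/13); (32/13, -43/13) → (32/13, 43/13)
T3 shear: x ← x + 1·y: (-28/13, 68/13) → (40/13, 68/13); (-51/13, -21/13) → (-72/13, -21/13); (32/13, 43/13) → (75/13, 43/13)
T4 shear: x ← x − 1·y: (40/13, 68/13) → (-28/13, 68/13); (-72/13, -21/13) → (-51/13, -21/13); (75/13, 43/13) → (32/13, 43/13)
T5 scale by (-3, 3/2): (-28/13, 68/13) → (84/13, 102/13); (-51/13, -21/13) → (153/13, -63/26); (32/13, 43/13) → (-96/13, 129/26)

image vertices: (84/13, 102/13), (153/13, -63/26), (-96/13, 129/26)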